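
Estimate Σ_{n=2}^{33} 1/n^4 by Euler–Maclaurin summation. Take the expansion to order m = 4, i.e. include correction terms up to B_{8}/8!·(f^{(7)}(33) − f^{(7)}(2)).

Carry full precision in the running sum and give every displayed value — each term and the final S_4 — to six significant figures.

The integral term ∫_2^33 1/x^4 dx = 0.0416574.
½[f(2) + f(33)] = ½[0.0625000 + 8.43226e-07] = 0.0312504.
Integral + boundary = 0.0729078.
k=1: B_{2}/(2)! × [f^{(1)}(33) − f^{(1)}(2)] = 1/12 × (-1.02209e-07 − (-0.125000)) = 0.0104167.
Running total after k=1: 0.0833245.
k=2: B_{4}/(4)! × [f^{(3)}(33) − f^{(3)}(2)] = −1/720 × (-2.81568e-09 − (-0.937500)) = -0.00130208.
Running total after k=2: 0.0820224.
k=3: B_{6}/(6)! × [f^{(5)}(33) − f^{(5)}(2)] = 1/30240 × (-1.44792e-10 − (-13.1250)) = 0.000434028.
Running total after k=3: 0.0824564.
k=4: B_{8}/(8)! × [f^{(7)}(33) − f^{(7)}(2)] = −1/1209600 × (-1.19663e-11 − (-295.312)) = -0.000244141.

S_4 ≈ 0.0822123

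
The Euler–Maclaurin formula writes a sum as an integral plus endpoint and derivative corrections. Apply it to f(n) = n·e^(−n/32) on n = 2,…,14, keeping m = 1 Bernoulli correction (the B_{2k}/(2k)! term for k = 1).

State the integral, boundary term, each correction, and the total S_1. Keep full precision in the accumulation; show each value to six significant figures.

S_1 ≈ 77.1026

Integral: ∫_2^14 x·e^(−x/32) dx = 71.6868.
½[f(2) + f(14)] = ½[1.87883 + 9.03908] = 5.45895.
Running total after boundary: 77.1457.
Order-1 term: 1/12 · (0.363177 − 0.880700) = -0.0431269.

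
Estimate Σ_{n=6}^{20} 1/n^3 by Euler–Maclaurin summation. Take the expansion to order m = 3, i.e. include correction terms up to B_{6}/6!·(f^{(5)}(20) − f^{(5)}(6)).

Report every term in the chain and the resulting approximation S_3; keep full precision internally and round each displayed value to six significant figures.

Integral: ∫_6^20 1/x^3 dx = 0.0126389.
Boundary: ½(f(6) + f(20)) = ½(0.00462963 + 0.000125000) = 0.00237731.
Integral + boundary = 0.0150162.
Order-1 term: 1/12 · (-1.87500e-05 − (-0.00231481)) = 0.000191339.
Running total after k=1: 0.0152075.
Order-2 term: −1/720 · (-9.37500e-07 − (-0.00128601)) = -1.78482e-06.
Running total after k=2: 0.0152058.
Order-3 term: 1/30240 · (-9.84375e-08 − (-0.00150034)) = 4.96113e-08.

S_3 ≈ 0.0152058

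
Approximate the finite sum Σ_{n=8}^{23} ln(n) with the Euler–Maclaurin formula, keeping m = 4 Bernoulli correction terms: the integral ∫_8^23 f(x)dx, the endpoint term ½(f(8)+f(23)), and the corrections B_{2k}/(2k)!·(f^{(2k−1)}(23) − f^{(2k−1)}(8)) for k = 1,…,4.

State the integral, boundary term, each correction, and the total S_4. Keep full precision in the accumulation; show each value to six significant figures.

∫_8^23 ln(x) dx evaluates to 40.4808.
½[f(8) + f(23)] = ½[2.07944 + 3.13549] = 2.60747.
Running total after boundary: 43.0883.
Correction k=1: B_{2}/2! · (f^{(1)}(23) − f^{(1)}(8)) = 1/12 · (0.0434783 − 0.125000) = -0.00679348.
Partial sum through k=1: 43.0815.
Correction k=2: B_{4}/4! · (f^{(3)}(23) − f^{(3)}(8)) = −1/720 · (0.000164379 − 0.00390625) = 5.19704e-06.
Partial sum through k=2: 43.0815.
Correction k=3: B_{6}/6! · (f^{(5)}(23) − f^{(5)}(8)) = 1/30240 · (3.72883e-06 − 0.000732422) = -2.40970e-08.
Partial sum through k=3: 43.0815.
Correction k=4: B_{8}/8! · (f^{(7)}(23) − f^{(7)}(8)) = −1/1209600 · (2.11465e-07 − 0.000343323) = 2.83657e-10.

S_4 ≈ 43.0815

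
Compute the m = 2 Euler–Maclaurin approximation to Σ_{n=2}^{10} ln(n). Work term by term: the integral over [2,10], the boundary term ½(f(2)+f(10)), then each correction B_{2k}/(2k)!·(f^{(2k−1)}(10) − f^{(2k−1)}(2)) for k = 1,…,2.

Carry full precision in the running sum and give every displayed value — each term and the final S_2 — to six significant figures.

S_2 ≈ 15.1044

The integral term ∫_2^10 ln(x) dx = 13.6396.
Boundary: ½(f(2) + f(10)) = ½(0.693147 + 2.30259) = 1.49787.
Integral + boundary = 15.1374.
Order-1 term: 1/12 · (0.100000 − 0.500000) = -0.0333333.
After k=1: 15.1041.
Order-2 term: −1/720 · (0.00200000 − 0.250000) = 0.000344444.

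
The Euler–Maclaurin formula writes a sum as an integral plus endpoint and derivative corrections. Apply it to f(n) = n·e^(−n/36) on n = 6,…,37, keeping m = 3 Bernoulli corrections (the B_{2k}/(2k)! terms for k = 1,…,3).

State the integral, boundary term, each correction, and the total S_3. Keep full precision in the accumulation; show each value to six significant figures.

∫_6^37 x·e^(−x/36) dx evaluates to 339.579.
Endpoint term: (f(6) + f(37))/2 = (5.07889 + 13.2386)/2 = 9.15877.
Running total after boundary: 348.738.
Correction k=1: B_{2}/2! · (f^{(1)}(37) − f^{(1)}(6)) = 1/12 · (-0.00993892 − 0.705401) = -0.0596117.
Partial sum through k=1: 348.678.
Correction k=2: B_{4}/4! · (f^{(3)}(37) − f^{(3)}(6)) = −1/720 · (0.000544493 − 0.00185059) = 1.81402e-06.
Partial sum through k=2: 348.678.
Correction k=3: B_{6}/6! · (f^{(5)}(37) − f^{(5)}(6)) = 1/30240 · (8.46185e-07 − 2.43587e-06) = -5.25690e-11.

S_3 ≈ 348.678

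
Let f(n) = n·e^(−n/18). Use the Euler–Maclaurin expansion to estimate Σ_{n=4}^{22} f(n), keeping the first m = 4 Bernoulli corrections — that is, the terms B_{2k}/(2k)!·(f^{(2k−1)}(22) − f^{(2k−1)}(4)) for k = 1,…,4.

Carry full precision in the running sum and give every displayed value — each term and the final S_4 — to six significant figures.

∫_4^22 x·e^(−x/18) dx evaluates to 104.998.
Endpoint term: (f(4) + f(22))/2 = (3.20295 + 6.48065)/2 = 4.84180.
So far: 109.840.
Order-1 term: 1/12 · (-0.0654611 − 0.622796) = -0.0573547.
After k=1: 109.783.
Order-2 term: −1/720 · (0.00161632 − 0.00686503) = 7.28987e-06.
After k=2: 109.783.
Order-3 term: 1/30240 · (1.06009e-05 − 3.64440e-05) = -8.54600e-10.
After k=3: 109.783.
Order-4 term: −1/1209600 · (5.00405e-08 − 1.59567e-07) = 9.05475e-14.

S_4 ≈ 109.783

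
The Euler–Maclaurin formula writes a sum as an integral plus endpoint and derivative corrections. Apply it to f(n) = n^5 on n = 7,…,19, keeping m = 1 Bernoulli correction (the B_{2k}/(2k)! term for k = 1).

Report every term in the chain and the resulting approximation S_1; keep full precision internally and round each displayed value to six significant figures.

S_1 ≈ 9.12112e+06

Integral: ∫_7^19 x^5 dx = 7.82137e+06.
Endpoint term: (f(7) + f(19))/2 = (16807.0 + 2.47610e+06)/2 = 1.24645e+06.
Running total after boundary: 9.06782e+06.
Correction k=1: B_{2}/2! · (f^{(1)}(19) − f^{(1)}(7)) = 1/12 · (651605 − 12005.0) = 53300.0.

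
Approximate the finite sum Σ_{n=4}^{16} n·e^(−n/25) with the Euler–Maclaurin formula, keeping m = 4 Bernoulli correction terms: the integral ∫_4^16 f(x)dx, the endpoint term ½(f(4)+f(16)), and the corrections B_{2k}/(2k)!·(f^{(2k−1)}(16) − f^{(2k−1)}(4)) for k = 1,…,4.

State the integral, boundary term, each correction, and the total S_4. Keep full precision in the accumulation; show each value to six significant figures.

S_4 ≈ 83.2083

The integral term ∫_4^16 x·e^(−x/25) dx = 77.3295.
Endpoint term: (f(4) + f(16))/2 = (3.40858 + 8.43668)/2 = 5.92263.
Integral + boundary = 83.2521.
k=1: B_{2}/(2)! × [f^{(1)}(16) − f^{(1)}(4)] = 1/12 × (0.189825 − 0.715801) = -0.0438313.
Running total after k=1: 83.2083.
k=2: B_{4}/(4)! × [f^{(3)}(16) − f^{(3)}(4)] = −1/720 × (0.00199106 − 0.00387214) = 2.61262e-06.
Running total after k=2: 83.2083.
k=3: B_{6}/(6)! × [f^{(5)}(16) − f^{(5)}(4)] = 1/30240 × (5.88543e-06 − 1.05584e-05) = -1.54530e-10.
Running total after k=3: 83.2083.
k=4: B_{8}/(8)! × [f^{(7)}(16) − f^{(7)}(4)] = −1/1209600 × (1.37363e-08 − 2.38742e-08) = 8.38124e-15.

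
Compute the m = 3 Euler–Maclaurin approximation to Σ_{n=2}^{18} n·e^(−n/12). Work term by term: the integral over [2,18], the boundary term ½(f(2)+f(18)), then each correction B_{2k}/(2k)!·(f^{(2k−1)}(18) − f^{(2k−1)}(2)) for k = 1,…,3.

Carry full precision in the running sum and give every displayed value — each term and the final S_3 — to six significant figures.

S_3 ≈ 64.6687

Integral: ∫_2^18 x·e^(−x/12) dx = 61.8821.
Boundary: ½(f(2) + f(18)) = ½(1.69296 + 4.01634) = 2.85465.
So far: 64.7367.
k=1: B_{2}/(2)! × [f^{(1)}(18) − f^{(1)}(2)] = 1/12 × (-0.111565 − 0.705401) = -0.0680805.
After k=1: 64.6686.
k=2: B_{4}/(4)! × [f^{(3)}(18) − f^{(3)}(2)] = −1/720 × (0.00232427 − 0.0166553) = 1.99042e-05.
After k=2: 64.6687.
k=3: B_{6}/(6)! × [f^{(5)}(18) − f^{(5)}(2)] = 1/30240 × (3.76618e-05 − 0.000197306) = -5.27922e-09.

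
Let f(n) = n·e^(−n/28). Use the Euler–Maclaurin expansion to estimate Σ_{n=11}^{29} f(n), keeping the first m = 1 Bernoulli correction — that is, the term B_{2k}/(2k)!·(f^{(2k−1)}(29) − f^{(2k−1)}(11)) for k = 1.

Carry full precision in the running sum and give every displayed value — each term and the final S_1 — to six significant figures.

S_1 ≈ 179.525

Integral: ∫_11^29 x·e^(−x/28) dx = 170.700.
Endpoint term: (f(11) + f(29))/2 = (7.42638 + 10.2942)/2 = 8.86029.
So far: 179.561.
k=1: B_{2}/(2)! × [f^{(1)}(29) − f^{(1)}(11)] = 1/12 × (-0.0126776 − 0.409897) = -0.0352146.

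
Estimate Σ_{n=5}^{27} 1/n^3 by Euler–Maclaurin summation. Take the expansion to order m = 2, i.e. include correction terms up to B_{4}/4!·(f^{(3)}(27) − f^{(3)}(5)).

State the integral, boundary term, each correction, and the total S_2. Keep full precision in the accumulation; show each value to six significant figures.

The integral term ∫_5^27 1/x^3 dx = 0.0193141.
Endpoint term: (f(5) + f(27))/2 = (0.00800000 + 5.08053e-05)/2 = 0.00402540.
Running total after boundary: 0.0233395.
Order-1 term: 1/12 · (-5.64503e-06 − (-0.00480000)) = 0.000399530.
Partial sum through k=1: 0.0237391.
Order-2 term: −1/720 · (-1.54870e-07 − (-0.00384000)) = -5.33312e-06.

S_2 ≈ 0.0237337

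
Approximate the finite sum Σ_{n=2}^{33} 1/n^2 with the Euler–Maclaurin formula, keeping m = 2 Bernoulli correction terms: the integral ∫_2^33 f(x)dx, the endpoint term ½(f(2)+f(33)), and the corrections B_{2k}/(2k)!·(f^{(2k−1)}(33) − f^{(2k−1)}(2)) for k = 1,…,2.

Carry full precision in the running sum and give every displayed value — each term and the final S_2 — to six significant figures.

Integral: ∫_2^33 1/x^2 dx = 0.469697.
Boundary: ½(f(2) + f(33)) = ½(0.250000 + 0.000918274) = 0.125459.
Running total after boundary: 0.595156.
Order-1 term: 1/12 · (-5.56529e-05 − (-0.250000)) = 0.0208287.
Running total after k=1: 0.615985.
Order-2 term: −1/720 · (-6.13256e-07 − (-0.750000)) = -0.00104167.

S_2 ≈ 0.614943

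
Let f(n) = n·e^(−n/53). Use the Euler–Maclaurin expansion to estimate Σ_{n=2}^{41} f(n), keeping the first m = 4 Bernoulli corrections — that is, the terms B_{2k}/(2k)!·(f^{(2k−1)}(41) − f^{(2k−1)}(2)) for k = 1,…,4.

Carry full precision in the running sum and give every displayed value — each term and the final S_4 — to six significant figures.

Integral: ∫_2^41 x·e^(−x/53) dx = 508.573.
½[f(2) + f(41)] = ½[1.92593 + 18.9156] = 10.4208.
Running total after boundary: 518.994.
Correction k=1: B_{2}/2! · (f^{(1)}(41) − f^{(1)}(2)) = 1/12 · (0.104458 − 0.926629) = -0.0685142.
Running total after k=1: 518.925.
Correction k=2: B_{4}/4! · (f^{(3)}(41) − f^{(3)}(2)) = −1/720 · (0.000365671 − 0.00101551) = 9.02552e-07.
Running total after k=2: 518.925.
Correction k=3: B_{6}/6! · (f^{(5)}(41) − f^{(5)}(2)) = 1/30240 · (2.47118e-07 − 6.05603e-07) = -1.18546e-11.
Running total after k=3: 518.925.
Correction k=4: B_{8}/8! · (f^{(7)}(41) − f^{(7)}(2)) = −1/1209600 · (1.29604e-10 − 3.02487e-10) = 1.42926e-16.

S_4 ≈ 518.925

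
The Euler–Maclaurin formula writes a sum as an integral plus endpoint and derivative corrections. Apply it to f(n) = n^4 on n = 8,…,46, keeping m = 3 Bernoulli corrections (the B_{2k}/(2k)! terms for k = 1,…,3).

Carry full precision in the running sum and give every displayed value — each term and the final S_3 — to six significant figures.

S_3 ≈ 4.34591e+07

The integral term ∫_8^46 x^4 dx = 4.11860e+07.
½[f(8) + f(46)] = ½[4096.00 + 4.47746e+06] = 2.24078e+06.
Integral + boundary = 4.34268e+07.
Correction k=1: B_{2}/2! · (f^{(1)}(46) − f^{(1)}(8)) = 1/12 · (389344 − 2048.00) = 32274.7.
Partial sum through k=1: 4.34591e+07.
Correction k=2: B_{4}/4! · (f^{(3)}(46) − f^{(3)}(8)) = −1/720 · (1104.00 − 192.000) = -1.26667.
Partial sum through k=2: 4.34591e+07.
Correction k=3: B_{6}/6! · (f^{(5)}(46) − f^{(5)}(8)) = 1/30240 · (0.00000 − 0.00000) = 0.00000.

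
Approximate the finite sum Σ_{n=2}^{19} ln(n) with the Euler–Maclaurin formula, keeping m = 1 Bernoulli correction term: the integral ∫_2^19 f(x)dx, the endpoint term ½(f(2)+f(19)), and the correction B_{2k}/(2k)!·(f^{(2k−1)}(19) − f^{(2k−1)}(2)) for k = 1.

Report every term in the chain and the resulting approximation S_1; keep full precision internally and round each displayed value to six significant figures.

S_1 ≈ 39.3396

The integral term ∫_2^19 ln(x) dx = 37.5580.
Endpoint term: (f(2) + f(19))/2 = (0.693147 + 2.94444)/2 = 1.81879.
Integral + boundary = 39.3768.
Order-1 term: 1/12 · (0.0526316 − 0.500000) = -0.0372807.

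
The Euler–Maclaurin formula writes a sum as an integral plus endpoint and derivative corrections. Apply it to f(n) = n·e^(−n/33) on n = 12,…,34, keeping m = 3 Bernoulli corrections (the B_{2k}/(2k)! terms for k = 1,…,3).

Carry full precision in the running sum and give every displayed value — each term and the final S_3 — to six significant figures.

The integral term ∫_12^34 x·e^(−x/33) dx = 243.186.
½[f(12) + f(34)] = ½[8.34173 + 12.1346] = 10.2381.
So far: 253.424.
k=1: B_{2}/(2)! × [f^{(1)}(34) − f^{(1)}(12)] = 1/12 × (-0.0108151 − 0.442364) = -0.0377650.
Running total after k=1: 253.386.
k=2: B_{4}/(4)! × [f^{(3)}(34) − f^{(3)}(12)] = −1/720 × (0.000645530 − 0.00168288) = 1.44076e-06.
Running total after k=2: 253.386.
k=3: B_{6}/(6)! × [f^{(5)}(34) − f^{(5)}(12)] = 1/30240 × (1.19467e-06 − 2.71767e-06) = -5.03638e-11.

S_3 ≈ 253.386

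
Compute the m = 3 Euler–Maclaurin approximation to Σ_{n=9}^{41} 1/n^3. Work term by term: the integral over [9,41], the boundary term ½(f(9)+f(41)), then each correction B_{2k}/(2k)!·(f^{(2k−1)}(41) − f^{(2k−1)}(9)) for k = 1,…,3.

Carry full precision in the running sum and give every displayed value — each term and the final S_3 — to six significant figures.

S_3 ≈ 0.00660638

The integral term ∫_9^41 1/x^3 dx = 0.00587540.
Endpoint term: (f(9) + f(41))/2 = (0.00137174 + 1.45094e-05)/2 = 0.000693126.
Running total after boundary: 0.00656852.
k=1: B_{2}/(2)! × [f^{(1)}(41) − f^{(1)}(9)] = 1/12 × (-1.06166e-06 − (-0.000457247)) = 3.80155e-05.
Running total after k=1: 0.00660654.
k=2: B_{4}/(4)! × [f^{(3)}(41) − f^{(3)}(9)] = −1/720 × (-1.26313e-08 − (-0.000112901)) = -1.56789e-07.
Running total after k=2: 0.00660638.
k=3: B_{6}/(6)! × [f^{(5)}(41) − f^{(5)}(9)] = 1/30240 × (-3.15595e-10 − (-5.85410e-05)) = 1.93587e-09.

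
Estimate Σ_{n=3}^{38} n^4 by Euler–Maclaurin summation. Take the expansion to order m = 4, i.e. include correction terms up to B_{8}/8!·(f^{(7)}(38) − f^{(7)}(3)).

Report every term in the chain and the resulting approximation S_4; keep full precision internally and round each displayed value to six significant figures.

S_4 ≈ 1.69079e+07

∫_3^38 x^4 dx evaluates to 1.58470e+07.
Boundary: ½(f(3) + f(38)) = ½(81.0000 + 2.08514e+06) = 1.04261e+06.
Running total after boundary: 1.68896e+07.
Order-1 term: 1/12 · (219488 − 108.000) = 18281.7.
Running total after k=1: 1.69079e+07.
Order-2 term: −1/720 · (912.000 − 72.0000) = -1.16667.
Running total after k=2: 1.69079e+07.
Order-3 term: 1/30240 · (0.00000 − 0.00000) = 0.00000.
Running total after k=3: 1.69079e+07.
Order-4 term: −1/1209600 · (0.00000 − 0.00000) = 0.00000.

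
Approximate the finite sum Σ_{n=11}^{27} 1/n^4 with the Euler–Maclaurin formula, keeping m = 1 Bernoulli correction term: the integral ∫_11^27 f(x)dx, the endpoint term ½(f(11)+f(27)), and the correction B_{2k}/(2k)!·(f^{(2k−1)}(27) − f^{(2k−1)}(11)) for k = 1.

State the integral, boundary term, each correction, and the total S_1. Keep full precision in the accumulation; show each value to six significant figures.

The integral term ∫_11^27 1/x^4 dx = 0.000233503.
Endpoint term: (f(11) + f(27))/2 = (6.83013e-05 + 1.88168e-06)/2 = 3.50915e-05.
Integral + boundary = 0.000268595.
Correction k=1: B_{2}/2! · (f^{(1)}(27) − f^{(1)}(11)) = 1/12 · (-2.78767e-07 − (-2.48369e-05)) = 2.04651e-06.

S_1 ≈ 0.000270641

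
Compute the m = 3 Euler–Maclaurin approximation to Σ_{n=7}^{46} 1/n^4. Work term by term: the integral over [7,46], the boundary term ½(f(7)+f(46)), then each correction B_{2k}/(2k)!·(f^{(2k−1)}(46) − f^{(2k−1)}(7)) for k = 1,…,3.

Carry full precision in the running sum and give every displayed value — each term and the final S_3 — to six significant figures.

Integral: ∫_7^46 1/x^4 dx = 0.000968393.
Boundary: ½(f(7) + f(46)) = ½(0.000416493 + 2.23341e-07) = 0.000208358.
So far: 0.00117675.
Correction k=1: B_{2}/2! · (f^{(1)}(46) − f^{(1)}(7)) = 1/12 · (-1.94210e-08 − (-0.000237996)) = 1.98314e-05.
Running total after k=1: 0.00119658.
Correction k=2: B_{4}/4! · (f^{(3)}(46) − f^{(3)}(7)) = −1/720 · (-2.75345e-10 − (-0.000145712)) = -2.02377e-07.
Running total after k=2: 0.00119638.
Correction k=3: B_{6}/6! · (f^{(5)}(46) − f^{(5)}(7)) = 1/30240 · (-7.28700e-12 − (-0.000166528)) = 5.50687e-09.

S_3 ≈ 0.00119639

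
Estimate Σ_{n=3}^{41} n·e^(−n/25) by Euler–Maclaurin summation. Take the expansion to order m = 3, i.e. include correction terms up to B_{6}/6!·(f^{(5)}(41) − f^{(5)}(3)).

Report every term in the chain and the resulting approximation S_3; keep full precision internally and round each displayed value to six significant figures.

Integral: ∫_3^41 x·e^(−x/25) dx = 300.777.
Endpoint term: (f(3) + f(41))/2 = (2.66076 + 7.95318)/2 = 5.30697.
Running total after boundary: 306.084.
Order-1 term: 1/12 · (-0.124147 − 0.780490) = -0.0753864.
After k=1: 306.009.
Order-2 term: −1/720 · (0.000422101 − 0.00408693) = 5.09004e-06.
After k=2: 306.009.
Order-3 term: 1/30240 · (1.66854e-06 − 1.10801e-05) = -3.11230e-10.

S_3 ≈ 306.009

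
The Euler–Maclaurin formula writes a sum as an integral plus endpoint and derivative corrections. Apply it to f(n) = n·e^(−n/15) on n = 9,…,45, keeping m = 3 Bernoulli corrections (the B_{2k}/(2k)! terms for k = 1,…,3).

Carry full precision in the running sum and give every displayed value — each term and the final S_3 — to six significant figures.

The integral term ∫_9^45 x·e^(−x/15) dx = 152.764.
Endpoint term: (f(9) + f(45))/2 = (4.93930 + 2.24042)/2 = 3.58986.
So far: 156.354.
Order-1 term: 1/12 · (-0.0995741 − 0.219525) = -0.0265916.
After k=1: 156.327.
Order-2 term: −1/720 · (0.00000 − 0.00585399) = 8.13054e-06.
After k=2: 156.327.
Order-3 term: 1/30240 · (1.96690e-06 − 4.76992e-05) = -1.51231e-09.

S_3 ≈ 156.327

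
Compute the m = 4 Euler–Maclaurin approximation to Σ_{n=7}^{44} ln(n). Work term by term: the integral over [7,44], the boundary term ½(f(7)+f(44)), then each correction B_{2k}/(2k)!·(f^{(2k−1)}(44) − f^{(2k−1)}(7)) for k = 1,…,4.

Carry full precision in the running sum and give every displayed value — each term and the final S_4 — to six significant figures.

∫_7^44 ln(x) dx evaluates to 115.883.
½[f(7) + f(44)] = ½[1.94591 + 3.78419] = 2.86505.
Running total after boundary: 118.748.
Correction k=1: B_{2}/2! · (f^{(1)}(44) − f^{(1)}(7)) = 1/12 · (0.0227273 − 0.142857) = -0.0100108.
Partial sum through k=1: 118.738.
Correction k=2: B_{4}/4! · (f^{(3)}(44) − f^{(3)}(7)) = −1/720 · (2.34786e-05 − 0.00583090) = 8.06587e-06.
Partial sum through k=2: 118.738.
Correction k=3: B_{6}/6! · (f^{(5)}(44) − f^{(5)}(7)) = 1/30240 · (1.45528e-07 − 0.00142798) = -4.72166e-08.
Partial sum through k=3: 118.738.
Correction k=4: B_{8}/8! · (f^{(7)}(44) − f^{(7)}(7)) = −1/1209600 · (2.25509e-09 − 0.000874271) = 7.22775e-10.

S_4 ≈ 118.738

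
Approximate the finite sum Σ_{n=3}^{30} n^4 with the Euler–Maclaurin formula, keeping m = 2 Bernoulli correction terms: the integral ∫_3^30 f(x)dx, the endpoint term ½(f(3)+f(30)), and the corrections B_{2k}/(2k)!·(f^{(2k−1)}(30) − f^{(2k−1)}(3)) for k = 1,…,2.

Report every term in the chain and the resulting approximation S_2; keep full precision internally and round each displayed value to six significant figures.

∫_3^30 x^4 dx evaluates to 4.85995e+06.
½[f(3) + f(30)] = ½[81.0000 + 810000] = 405040.
So far: 5.26499e+06.
k=1: B_{2}/(2)! × [f^{(1)}(30) − f^{(1)}(3)] = 1/12 × (108000 − 108.000) = 8991.00.
Partial sum through k=1: 5.27398e+06.
k=2: B_{4}/(4)! × [f^{(3)}(30) − f^{(3)}(3)] = −1/720 × (720.000 − 72.0000) = -0.900000.

S_2 ≈ 5.27398e+06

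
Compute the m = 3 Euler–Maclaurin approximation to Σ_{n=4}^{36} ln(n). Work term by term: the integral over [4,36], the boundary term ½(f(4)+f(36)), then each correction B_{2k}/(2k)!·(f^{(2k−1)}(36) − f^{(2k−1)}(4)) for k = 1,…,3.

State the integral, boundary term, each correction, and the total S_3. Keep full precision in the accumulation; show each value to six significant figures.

S_3 ≈ 93.9279

∫_4^36 ln(x) dx evaluates to 91.4615.
Boundary: ½(f(4) + f(36)) = ½(1.38629 + 3.58352) = 2.48491.
Running total after boundary: 93.9464.
Correction k=1: B_{2}/2! · (f^{(1)}(36) − f^{(1)}(4)) = 1/12 · (0.0277778 − 0.250000) = -0.0185185.
Running total after k=1: 93.9279.
Correction k=2: B_{4}/4! · (f^{(3)}(36) − f^{(3)}(4)) = −1/720 · (4.28669e-05 − 0.0312500) = 4.33432e-05.
Running total after k=2: 93.9279.
Correction k=3: B_{6}/6! · (f^{(5)}(36) − f^{(5)}(4)) = 1/30240 · (3.96916e-07 − 0.0234375) = -7.75036e-07.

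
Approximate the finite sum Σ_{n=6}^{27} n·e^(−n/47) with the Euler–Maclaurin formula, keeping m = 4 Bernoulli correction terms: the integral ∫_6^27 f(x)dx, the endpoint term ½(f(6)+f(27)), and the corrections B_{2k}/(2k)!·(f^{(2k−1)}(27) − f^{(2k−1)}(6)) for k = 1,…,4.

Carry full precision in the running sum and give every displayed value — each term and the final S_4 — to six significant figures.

S_4 ≈ 244.529

Integral: ∫_6^27 x·e^(−x/47) dx = 234.332.
Boundary: ½(f(6) + f(27)) = ½(5.28092 + 15.2011) = 10.2410.
Integral + boundary = 244.573.
Correction k=1: B_{2}/2! · (f^{(1)}(27) − f^{(1)}(6)) = 1/12 · (0.239576 − 0.767793) = -0.0440181.
Running total after k=1: 244.529.
Correction k=2: B_{4}/4! · (f^{(3)}(27) − f^{(3)}(6)) = −1/720 · (0.000618191 − 0.00114445) = 7.30920e-07.
Running total after k=2: 244.529.
Correction k=3: B_{6}/6! · (f^{(5)}(27) − f^{(5)}(6)) = 1/30240 · (5.10606e-07 − 8.78829e-07) = -1.21767e-11.
Running total after k=3: 244.529.
Correction k=4: B_{8}/8! · (f^{(7)}(27) − f^{(7)}(6)) = −1/1209600 · (3.35609e-10 − 5.61146e-10) = 1.86456e-16.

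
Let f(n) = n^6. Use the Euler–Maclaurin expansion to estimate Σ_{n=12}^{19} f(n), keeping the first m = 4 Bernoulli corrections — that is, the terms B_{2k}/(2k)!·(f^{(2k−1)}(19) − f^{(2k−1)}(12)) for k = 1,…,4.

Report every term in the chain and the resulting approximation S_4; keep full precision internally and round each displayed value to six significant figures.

S_4 ≈ 1.48706e+08

∫_12^19 x^6 dx evaluates to 1.22577e+08.
Boundary: ½(f(12) + f(19)) = ½(2.98598e+06 + 4.70459e+07) = 2.50159e+07.
Integral + boundary = 1.47593e+08.
Order-1 term: 1/12 · (1.48566e+07 − 1.49299e+06) = 1.11363e+06.
Partial sum through k=1: 1.48707e+08.
Order-2 term: −1/720 · (823080 − 207360) = -855.167.
Partial sum through k=2: 1.48706e+08.
Order-3 term: 1/30240 · (13680.0 − 8640.00) = 0.166667.
Partial sum through k=3: 1.48706e+08.
Order-4 term: −1/1209600 · (0.00000 − 0.00000) = 0.00000.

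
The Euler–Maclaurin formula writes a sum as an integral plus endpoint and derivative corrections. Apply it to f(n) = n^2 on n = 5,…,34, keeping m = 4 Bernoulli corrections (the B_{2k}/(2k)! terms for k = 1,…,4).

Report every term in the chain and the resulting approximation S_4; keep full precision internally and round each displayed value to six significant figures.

∫_5^34 x^2 dx evaluates to 13059.7.
Boundary: ½(f(5) + f(34)) = ½(25.0000 + 1156.00) = 590.500.
Running total after boundary: 13650.2.
Order-1 term: 1/12 · (68.0000 − 10.0000) = 4.83333.
Partial sum through k=1: 13655.0.
Order-2 term: −1/720 · (0.00000 − 0.00000) = 0.00000.
Partial sum through k=2: 13655.0.
Order-3 term: 1/30240 · (0.00000 − 0.00000) = 0.00000.
Partial sum through k=3: 13655.0.
Order-4 term: −1/1209600 · (0.00000 − 0.00000) = 0.00000.

S_4 ≈ 13655.0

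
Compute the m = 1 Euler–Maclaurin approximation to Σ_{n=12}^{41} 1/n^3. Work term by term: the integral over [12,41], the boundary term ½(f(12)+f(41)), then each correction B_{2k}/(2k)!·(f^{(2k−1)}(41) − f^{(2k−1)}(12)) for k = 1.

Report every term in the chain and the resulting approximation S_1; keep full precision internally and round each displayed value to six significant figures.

S_1 ≈ 0.00348335

The integral term ∫_12^41 1/x^3 dx = 0.00317478.
Boundary: ½(f(12) + f(41)) = ½(0.000578704 + 1.45094e-05) = 0.000296607.
Running total after boundary: 0.00347139.
Correction k=1: B_{2}/2! · (f^{(1)}(41) − f^{(1)}(12)) = 1/12 · (-1.06166e-06 − (-0.000144676)) = 1.19679e-05.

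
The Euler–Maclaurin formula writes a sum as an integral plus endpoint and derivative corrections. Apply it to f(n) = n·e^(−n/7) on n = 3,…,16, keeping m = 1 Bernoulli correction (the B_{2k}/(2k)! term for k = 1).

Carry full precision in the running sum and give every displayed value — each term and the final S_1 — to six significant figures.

S_1 ≈ 30.9757

The integral term ∫_3^16 x·e^(−x/7) dx = 29.2268.
½[f(3) + f(16)] = ½[1.95432 + 1.62722] = 1.79077.
Integral + boundary = 31.0176.
Order-1 term: 1/12 · (-0.130759 − 0.372251) = -0.0419175.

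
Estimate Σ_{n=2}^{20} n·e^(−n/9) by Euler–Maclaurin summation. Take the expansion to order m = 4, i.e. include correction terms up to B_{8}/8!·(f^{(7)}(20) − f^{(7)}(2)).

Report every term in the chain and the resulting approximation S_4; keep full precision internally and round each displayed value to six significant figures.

∫_2^20 x·e^(−x/9) dx evaluates to 50.9889.
½[f(2) + f(20)] = ½[1.60147 + 2.16736] = 1.88442.
Running total after boundary: 52.8734.
k=1: B_{2}/(2)! × [f^{(1)}(20) − f^{(1)}(2)] = 1/12 × (-0.132450 − 0.622796) = -0.0629371.
Running total after k=1: 52.8104.
k=2: B_{4}/(4)! × [f^{(3)}(20) − f^{(3)}(2)] = −1/720 × (0.00104057 − 0.0274601) = 3.66938e-05.
Running total after k=2: 52.8105.
k=3: B_{6}/(6)! × [f^{(5)}(20) − f^{(5)}(2)] = 1/30240 × (4.58805e-05 − 0.000583104) = -1.77653e-08.
Running total after k=3: 52.8105.
k=4: B_{8}/(8)! × [f^{(7)}(20) − f^{(7)}(2)] = −1/1209600 × (9.74254e-07 − 1.02123e-05) = 7.63725e-12.

S_4 ≈ 52.8105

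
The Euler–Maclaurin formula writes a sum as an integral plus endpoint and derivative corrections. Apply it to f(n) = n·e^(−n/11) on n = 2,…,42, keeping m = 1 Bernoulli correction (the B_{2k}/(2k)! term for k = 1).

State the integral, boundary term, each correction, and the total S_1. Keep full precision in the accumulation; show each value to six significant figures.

∫_2^42 x·e^(−x/11) dx evaluates to 106.419.
½[f(2) + f(42)] = ½[1.66751 + 0.922644] = 1.29507.
So far: 107.715.
k=1: B_{2}/(2)! × [f^{(1)}(42) − f^{(1)}(2)] = 1/12 × (-0.0619090 − 0.682161) = -0.0620059.

S_1 ≈ 107.653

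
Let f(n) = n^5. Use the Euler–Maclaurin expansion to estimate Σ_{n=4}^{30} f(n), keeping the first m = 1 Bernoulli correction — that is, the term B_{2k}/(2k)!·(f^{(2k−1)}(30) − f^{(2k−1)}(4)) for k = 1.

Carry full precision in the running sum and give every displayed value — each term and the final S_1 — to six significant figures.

The integral term ∫_4^30 x^5 dx = 1.21499e+08.
Endpoint term: (f(4) + f(30))/2 = (1024.00 + 2.43000e+07)/2 = 1.21505e+07.
So far: 1.33650e+08.
k=1: B_{2}/(2)! × [f^{(1)}(30) − f^{(1)}(4)] = 1/12 × (4.05000e+06 − 1280.00) = 337393.

S_1 ≈ 1.33987e+08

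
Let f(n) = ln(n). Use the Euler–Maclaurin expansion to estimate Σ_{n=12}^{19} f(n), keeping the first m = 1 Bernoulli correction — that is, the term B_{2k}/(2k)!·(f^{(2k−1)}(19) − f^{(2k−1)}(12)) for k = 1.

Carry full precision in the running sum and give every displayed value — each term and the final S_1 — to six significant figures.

Integral: ∫_12^19 ln(x) dx = 19.1255.
Endpoint term: (f(12) + f(19))/2 = (2.48491 + 2.94444)/2 = 2.71467.
So far: 21.8401.
k=1: B_{2}/(2)! × [f^{(1)}(19) − f^{(1)}(12)] = 1/12 × (0.0526316 − 0.0833333) = -0.00255848.

S_1 ≈ 21.8376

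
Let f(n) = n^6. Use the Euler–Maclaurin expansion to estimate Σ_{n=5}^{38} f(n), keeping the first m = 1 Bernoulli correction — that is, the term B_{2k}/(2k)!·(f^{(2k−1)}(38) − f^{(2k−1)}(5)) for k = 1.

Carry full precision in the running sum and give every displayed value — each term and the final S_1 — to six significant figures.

S_1 ≈ 1.78902e+10

The integral term ∫_5^38 x^6 dx = 1.63451e+10.
Boundary: ½(f(5) + f(38)) = ½(15625.0 + 3.01094e+09) = 1.50548e+09.
Integral + boundary = 1.78505e+10.
Correction k=1: B_{2}/2! · (f^{(1)}(38) − f^{(1)}(5)) = 1/12 · (4.75411e+08 − 18750.0) = 3.96160e+07.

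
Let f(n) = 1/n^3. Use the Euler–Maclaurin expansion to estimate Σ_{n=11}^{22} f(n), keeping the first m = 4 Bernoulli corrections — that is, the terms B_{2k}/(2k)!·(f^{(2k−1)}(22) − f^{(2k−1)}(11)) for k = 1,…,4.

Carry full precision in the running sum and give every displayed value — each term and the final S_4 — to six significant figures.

S_4 ≈ 0.00353775

Integral: ∫_11^22 1/x^3 dx = 0.00309917.
½[f(11) + f(22)] = ½[0.000751315 + 9.39144e-05] = 0.000422615.
Running total after boundary: 0.00352179.
Order-1 term: 1/12 · (-1.28065e-05 − (-0.000204904)) = 1.60081e-05.
Partial sum through k=1: 0.00353780.
Order-2 term: −1/720 · (-5.29194e-07 − (-3.38684e-05)) = -4.63045e-08.
Partial sum through k=2: 0.00353775.
Order-3 term: 1/30240 · (-4.59218e-08 − (-1.17560e-05)) = 3.87238e-10.
Partial sum through k=3: 0.00353775.
Order-4 term: −1/1209600 · (-6.83135e-09 − (-6.99530e-06)) = -5.77750e-12.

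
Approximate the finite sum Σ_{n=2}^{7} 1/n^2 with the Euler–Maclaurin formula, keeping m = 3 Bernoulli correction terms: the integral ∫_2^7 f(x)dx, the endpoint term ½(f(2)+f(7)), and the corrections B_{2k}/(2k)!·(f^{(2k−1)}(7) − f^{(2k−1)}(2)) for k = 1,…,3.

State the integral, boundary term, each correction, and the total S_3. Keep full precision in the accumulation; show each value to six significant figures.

The integral term ∫_2^7 1/x^2 dx = 0.357143.
Boundary: ½(f(2) + f(7)) = ½(0.250000 + 0.0204082) = 0.135204.
Running total after boundary: 0.492347.
Order-1 term: 1/12 · (-0.00583090 − (-0.250000)) = 0.0203474.
Running total after k=1: 0.512694.
Order-2 term: −1/720 · (-0.00142798 − (-0.750000)) = -0.00103968.
Running total after k=2: 0.511655.
Order-3 term: 1/30240 · (-0.000874271 − (-5.62500)) = 0.000185983.

S_3 ≈ 0.511841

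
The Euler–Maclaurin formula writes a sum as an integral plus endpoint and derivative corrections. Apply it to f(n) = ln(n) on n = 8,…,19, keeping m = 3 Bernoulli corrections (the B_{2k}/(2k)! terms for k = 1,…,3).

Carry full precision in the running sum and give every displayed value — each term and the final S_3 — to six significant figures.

S_3 ≈ 30.8147

Integral: ∫_8^19 ln(x) dx = 28.3088.
½[f(8) + f(19)] = ½[2.07944 + 2.94444] = 2.51194.
Integral + boundary = 30.8207.
Correction k=1: B_{2}/2! · (f^{(1)}(19) − f^{(1)}(8)) = 1/12 · (0.0526316 − 0.125000) = -0.00603070.
Running total after k=1: 30.8147.
Correction k=2: B_{4}/4! · (f^{(3)}(19) − f^{(3)}(8)) = −1/720 · (0.000291588 − 0.00390625) = 5.02036e-06.
Running total after k=2: 30.8147.
Correction k=3: B_{6}/6! · (f^{(5)}(19) − f^{(5)}(8)) = 1/30240 · (9.69267e-06 − 0.000732422) = -2.38998e-08.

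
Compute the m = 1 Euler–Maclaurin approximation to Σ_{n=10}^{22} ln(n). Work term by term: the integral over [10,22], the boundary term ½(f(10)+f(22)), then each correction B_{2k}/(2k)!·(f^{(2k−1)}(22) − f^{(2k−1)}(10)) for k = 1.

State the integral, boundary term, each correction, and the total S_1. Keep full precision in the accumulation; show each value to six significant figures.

S_1 ≈ 35.6694

Integral: ∫_10^22 ln(x) dx = 32.9771.
Boundary: ½(f(10) + f(22)) = ½(2.30259 + 3.09104) = 2.69681.
Integral + boundary = 35.6739.
Order-1 term: 1/12 · (0.0454545 − 0.100000) = -0.00454545.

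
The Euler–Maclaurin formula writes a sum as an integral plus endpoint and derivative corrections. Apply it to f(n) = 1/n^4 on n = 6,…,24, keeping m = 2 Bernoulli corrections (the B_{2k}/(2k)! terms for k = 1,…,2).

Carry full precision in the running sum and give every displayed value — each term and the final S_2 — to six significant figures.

∫_6^24 1/x^4 dx evaluates to 0.00151910.
Boundary: ½(f(6) + f(24)) = ½(0.000771605 + 3.01408e-06) = 0.000387310.
Running total after boundary: 0.00190641.
k=1: B_{2}/(2)! × [f^{(1)}(24) − f^{(1)}(6)] = 1/12 × (-5.02347e-07 − (-0.000514403)) = 4.28251e-05.
Running total after k=1: 0.00194923.
k=2: B_{4}/(4)! × [f^{(3)}(24) − f^{(3)}(6)] = −1/720 × (-2.61639e-08 − (-0.000428669)) = -5.95338e-07.

S_2 ≈ 0.00194864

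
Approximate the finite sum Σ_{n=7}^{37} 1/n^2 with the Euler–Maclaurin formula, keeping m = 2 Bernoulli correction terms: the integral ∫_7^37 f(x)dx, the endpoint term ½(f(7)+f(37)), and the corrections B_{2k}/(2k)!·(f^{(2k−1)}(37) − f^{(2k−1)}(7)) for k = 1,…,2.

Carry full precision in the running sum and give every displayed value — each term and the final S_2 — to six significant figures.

S_2 ≈ 0.126880

The integral term ∫_7^37 1/x^2 dx = 0.115830.
Boundary: ½(f(7) + f(37)) = ½(0.0204082 + 0.000730460) = 0.0105693.
Integral + boundary = 0.126399.
k=1: B_{2}/(2)! × [f^{(1)}(37) − f^{(1)}(7)] = 1/12 × (-3.94843e-05 − (-0.00583090)) = 0.000482618.
Partial sum through k=1: 0.126882.
k=2: B_{4}/(4)! × [f^{(3)}(37) − f^{(3)}(7)] = −1/720 × (-3.46101e-07 − (-0.00142798)) = -1.98282e-06.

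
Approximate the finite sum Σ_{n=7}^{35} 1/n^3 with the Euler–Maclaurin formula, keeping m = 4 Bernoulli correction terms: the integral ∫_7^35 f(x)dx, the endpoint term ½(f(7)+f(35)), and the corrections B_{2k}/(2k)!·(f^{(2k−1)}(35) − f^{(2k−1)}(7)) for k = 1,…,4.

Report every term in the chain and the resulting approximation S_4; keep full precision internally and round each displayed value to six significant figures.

∫_7^35 1/x^3 dx evaluates to 0.00979592.
½[f(7) + f(35)] = ½[0.00291545 + 2.33236e-05] = 0.00146939.
Running total after boundary: 0.0112653.
Correction k=1: B_{2}/2! · (f^{(1)}(35) − f^{(1)}(7)) = 1/12 · (-1.99917e-06 − (-0.00124948)) = 0.000103957.
Running total after k=1: 0.0113693.
Correction k=2: B_{4}/4! · (f^{(3)}(35) − f^{(3)}(7)) = −1/720 · (-3.26395e-08 − (-0.000509992)) = -7.08276e-07.
Running total after k=2: 0.0113686.
Correction k=3: B_{6}/6! · (f^{(5)}(35) − f^{(5)}(7)) = 1/30240 · (-1.11907e-09 − (-0.000437136)) = 1.44555e-08.
Running total after k=3: 0.0113686.
Correction k=4: B_{8}/8! · (f^{(7)}(35) − f^{(7)}(7)) = −1/1209600 · (-6.57737e-11 − (-0.000642322)) = -5.31020e-10.

S_4 ≈ 0.0113686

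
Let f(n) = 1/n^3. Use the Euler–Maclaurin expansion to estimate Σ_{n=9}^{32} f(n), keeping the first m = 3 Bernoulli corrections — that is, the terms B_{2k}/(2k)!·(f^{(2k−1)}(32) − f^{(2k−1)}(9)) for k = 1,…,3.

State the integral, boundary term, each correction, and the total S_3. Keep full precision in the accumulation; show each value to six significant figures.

S_3 ≈ 0.00642340

∫_9^32 1/x^3 dx evaluates to 0.00568456.
Boundary: ½(f(9) + f(32)) = ½(0.00137174 + 3.05176e-05) = 0.000701130.
Running total after boundary: 0.00638569.
Order-1 term: 1/12 · (-2.86102e-06 − (-0.000457247)) = 3.78655e-05.
After k=1: 0.00642355.
Order-2 term: −1/720 · (-5.58794e-08 − (-0.000112901)) = -1.56729e-07.
After k=2: 0.00642340.
Order-3 term: 1/30240 · (-2.29193e-09 − (-5.85410e-05)) = 1.93581e-09.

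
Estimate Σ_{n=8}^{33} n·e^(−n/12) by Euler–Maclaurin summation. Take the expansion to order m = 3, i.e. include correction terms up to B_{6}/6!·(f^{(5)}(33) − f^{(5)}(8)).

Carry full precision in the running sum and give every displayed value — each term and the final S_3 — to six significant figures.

The integral term ∫_8^33 x·e^(−x/12) dx = 88.6991.
Boundary: ½(f(8) + f(33)) = ½(4.10734 + 2.10962) = 3.10848.
So far: 91.8075.
k=1: B_{2}/(2)! × [f^{(1)}(33) − f^{(1)}(8)] = 1/12 × (-0.111874 − 0.171139) = -0.0235844.
Partial sum through k=1: 91.7840.
k=2: B_{4}/(4)! × [f^{(3)}(33) − f^{(3)}(8)] = −1/720 × (0.000110986 − 0.00831926) = 1.14004e-05.
Partial sum through k=2: 91.7840.
k=3: B_{6}/(6)! × [f^{(5)}(33) − f^{(5)}(8)] = 1/30240 × (6.93662e-06 − 0.000107292) = -3.31863e-09.

S_3 ≈ 91.7840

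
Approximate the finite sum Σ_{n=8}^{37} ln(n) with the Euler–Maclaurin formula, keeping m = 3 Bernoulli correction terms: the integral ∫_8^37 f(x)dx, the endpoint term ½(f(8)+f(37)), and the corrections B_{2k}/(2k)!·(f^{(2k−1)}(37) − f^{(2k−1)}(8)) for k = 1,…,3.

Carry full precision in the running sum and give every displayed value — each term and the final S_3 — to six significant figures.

S_3 ≈ 90.8055

∫_8^37 ln(x) dx evaluates to 87.9684.
Boundary: ½(f(8) + f(37)) = ½(2.07944 + 3.61092) = 2.84518.
Running total after boundary: 90.8136.
Correction k=1: B_{2}/2! · (f^{(1)}(37) − f^{(1)}(8)) = 1/12 · (0.0270270 − 0.125000) = -0.00816441.
Running total after k=1: 90.8054.
Correction k=2: B_{4}/4! · (f^{(3)}(37) − f^{(3)}(8)) = −1/720 · (3.94843e-05 − 0.00390625) = 5.37051e-06.
Running total after k=2: 90.8055.
Correction k=3: B_{6}/6! · (f^{(5)}(37) − f^{(5)}(8)) = 1/30240 · (3.46101e-07 − 0.000732422) = -2.42089e-08.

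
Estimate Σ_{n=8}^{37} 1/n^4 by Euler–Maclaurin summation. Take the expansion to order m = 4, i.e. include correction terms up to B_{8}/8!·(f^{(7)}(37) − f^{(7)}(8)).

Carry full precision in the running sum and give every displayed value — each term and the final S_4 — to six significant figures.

S_4 ≈ 0.000776888

∫_8^37 1/x^4 dx evaluates to 0.000644461.
½[f(8) + f(37)] = ½[0.000244141 + 5.33572e-07] = 0.000122337.
So far: 0.000766798.
Correction k=1: B_{2}/2! · (f^{(1)}(37) − f^{(1)}(8)) = 1/12 · (-5.76835e-08 − (-0.000122070)) = 1.01677e-05.
Partial sum through k=1: 0.000776966.
Correction k=2: B_{4}/4! · (f^{(3)}(37) − f^{(3)}(8)) = −1/720 · (-1.26406e-09 − (-5.72205e-05)) = -7.94711e-08.
Partial sum through k=2: 0.000776886.
Correction k=3: B_{6}/6! · (f^{(5)}(37) − f^{(5)}(8)) = 1/30240 · (-5.17075e-11 − (-5.00679e-05)) = 1.65568e-09.
Partial sum through k=3: 0.000776888.
Correction k=4: B_{8}/8! · (f^{(7)}(37) − f^{(7)}(8)) = −1/1209600 · (-3.39933e-12 − (-7.04080e-05)) = -5.82077e-11.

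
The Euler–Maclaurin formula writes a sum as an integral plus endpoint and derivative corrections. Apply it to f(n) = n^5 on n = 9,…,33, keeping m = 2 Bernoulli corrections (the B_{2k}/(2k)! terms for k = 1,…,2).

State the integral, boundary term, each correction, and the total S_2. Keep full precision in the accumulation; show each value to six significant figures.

S_2 ≈ 2.35245e+08

∫_9^33 x^5 dx evaluates to 2.15156e+08.
½[f(9) + f(33)] = ½[59049.0 + 3.91354e+07] = 1.95972e+07.
Integral + boundary = 2.34753e+08.
k=1: B_{2}/(2)! × [f^{(1)}(33) − f^{(1)}(9)] = 1/12 × (5.92960e+06 − 32805.0) = 491400.
Partial sum through k=1: 2.35245e+08.
k=2: B_{4}/(4)! × [f^{(3)}(33) − f^{(3)}(9)] = −1/720 × (65340.0 − 4860.00) = -84.0000.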